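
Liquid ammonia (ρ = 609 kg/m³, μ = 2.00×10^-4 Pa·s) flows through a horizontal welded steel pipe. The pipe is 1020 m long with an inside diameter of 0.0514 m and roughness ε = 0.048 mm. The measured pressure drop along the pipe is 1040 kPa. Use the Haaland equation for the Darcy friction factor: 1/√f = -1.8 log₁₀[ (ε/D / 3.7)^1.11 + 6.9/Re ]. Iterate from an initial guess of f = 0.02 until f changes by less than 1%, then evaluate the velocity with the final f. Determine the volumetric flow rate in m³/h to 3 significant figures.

Q ≈ 21.9 m³/h

Rearranging Darcy-Weisbach: V = √(2·ΔP·D/(f·L·ρ)). With ε/D = 4.8e-05/0.0514 = 0.000934, iterate starting from f = 0.02:
  f = 0.02 → V = √(2·1.04e+06·0.0514/(0.02·1020·609)) = 2.934 m/s; Re = ρVD/μ = 4.591e+05; f → 0.01995
Converged (Δf/f < 1%). With the final f = 0.01995: V = √(2·1.04e+06·0.0514/(0.01995·1020·609)) = 2.938 m/s.
Q = V·A = 2.938·(π/4·0.0514²) = 0.006095 m³/s = 21.9 m³/h.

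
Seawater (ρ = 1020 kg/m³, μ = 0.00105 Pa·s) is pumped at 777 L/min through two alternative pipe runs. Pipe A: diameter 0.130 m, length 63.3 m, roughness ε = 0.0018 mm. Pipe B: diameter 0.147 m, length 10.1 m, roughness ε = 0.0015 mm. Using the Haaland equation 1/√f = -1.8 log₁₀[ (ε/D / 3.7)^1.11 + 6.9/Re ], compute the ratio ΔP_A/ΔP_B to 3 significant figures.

ΔP_A/ΔP_B ≈ 11.3

Pipe A: V = Q/A = 0.01295/0.01327 = 0.9756 m/s; Re = 1.232e+05; ε/D = 1.38e-05; Haaland → f = 0.01713; ΔP_A = f(L/D)(ρV²/2) = 4050 Pa.
Pipe B: V = Q/A = 0.01295/0.01697 = 0.763 m/s; Re = 1.09e+05; ε/D = 1.02e-05; Haaland → f = 0.01755; ΔP_B = f(L/D)(ρV²/2) = 358 Pa.
ΔP_A/ΔP_B = 4050/358 = 11.3.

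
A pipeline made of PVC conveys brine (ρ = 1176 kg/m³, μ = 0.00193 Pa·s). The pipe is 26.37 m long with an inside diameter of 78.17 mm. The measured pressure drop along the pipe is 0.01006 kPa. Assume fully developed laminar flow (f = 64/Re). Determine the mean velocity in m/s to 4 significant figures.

V ≈ 0.03775 m/s

For laminar flow, f = 64/Re with Re = ρVD/μ, so Darcy-Weisbach reduces to ΔP = 32μLV/D². Solving for V: V = ΔP·D²/(32μL) = 10.06·(0.07817)²/(32·0.00193·26.37) = 0.03775 m/s.
Check: Re = ρVD/μ = 1176·0.03775·0.07817/0.00193 = 1798 < 2300, so the laminar assumption holds.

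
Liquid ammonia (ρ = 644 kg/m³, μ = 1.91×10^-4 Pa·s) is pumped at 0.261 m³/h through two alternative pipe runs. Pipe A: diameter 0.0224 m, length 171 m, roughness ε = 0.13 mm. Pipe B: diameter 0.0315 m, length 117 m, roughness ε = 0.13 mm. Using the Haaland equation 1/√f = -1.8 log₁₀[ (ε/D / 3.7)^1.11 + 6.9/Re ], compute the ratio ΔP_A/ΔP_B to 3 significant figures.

ΔP_A/ΔP_B ≈ 8.12

Pipe A: V = Q/A = 7.25e-05/0.0003941 = 0.184 m/s; Re = 1.389e+04; ε/D = 0.0058; Haaland → f = 0.03677; ΔP_A = f(L/D)(ρV²/2) = 3059 Pa.
Pipe B: V = Q/A = 7.25e-05/0.0007793 = 0.09303 m/s; Re = 9881; ε/D = 0.00413; Haaland → f = 0.03641; ΔP_B = f(L/D)(ρV²/2) = 376.9 Pa.
ΔP_A/ΔP_B = 3059/376.9 = 8.12.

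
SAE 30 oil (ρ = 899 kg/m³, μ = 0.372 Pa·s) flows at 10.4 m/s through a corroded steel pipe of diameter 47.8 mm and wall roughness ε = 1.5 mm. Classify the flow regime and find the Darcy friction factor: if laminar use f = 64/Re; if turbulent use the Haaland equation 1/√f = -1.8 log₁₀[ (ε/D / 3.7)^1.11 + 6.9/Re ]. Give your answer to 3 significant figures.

Re = ρVD/μ = 899·10.4·0.0478/0.372 = 1201.
Re < 2300 → laminar, so f = 64/Re = 0.05327 (roughness is irrelevant in laminar flow).

f ≈ 0.0533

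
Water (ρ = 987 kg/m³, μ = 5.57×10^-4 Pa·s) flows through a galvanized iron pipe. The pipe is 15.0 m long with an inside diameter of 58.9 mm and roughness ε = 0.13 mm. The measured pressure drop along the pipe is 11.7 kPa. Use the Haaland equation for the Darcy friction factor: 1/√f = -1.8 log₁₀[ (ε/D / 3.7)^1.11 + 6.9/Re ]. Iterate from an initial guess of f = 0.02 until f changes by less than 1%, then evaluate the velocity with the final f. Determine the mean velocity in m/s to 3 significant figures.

Rearranging Darcy-Weisbach: V = √(2·ΔP·D/(f·L·ρ)). With ε/D = 0.00013/0.0589 = 0.00221, iterate starting from f = 0.02:
  f = 0.02 → V = √(2·1.17e+04·0.0589/(0.02·15·987)) = 2.157 m/s; Re = ρVD/μ = 2.252e+05; f → 0.02475
  f = 0.02475 → V = 1.939 m/s; Re = 2.024e+05; f → 0.02482
Converged (Δf/f < 1%). With the final f = 0.02482: V = √(2·1.17e+04·0.0589/(0.02482·15·987)) = 1.937 m/s.

V ≈ 1.94 m/s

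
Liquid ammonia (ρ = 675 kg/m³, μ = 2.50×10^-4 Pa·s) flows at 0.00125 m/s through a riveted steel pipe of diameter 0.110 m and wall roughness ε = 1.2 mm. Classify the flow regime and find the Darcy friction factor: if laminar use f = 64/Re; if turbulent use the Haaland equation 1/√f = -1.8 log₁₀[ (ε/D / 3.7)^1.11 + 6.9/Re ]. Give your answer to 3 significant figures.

Re = ρVD/μ = 675·0.00125·0.11/0.00025 = 371.2.
Re < 2300 → laminar, so f = 64/Re = 0.1724 (roughness is irrelevant in laminar flow).

f ≈ 0.172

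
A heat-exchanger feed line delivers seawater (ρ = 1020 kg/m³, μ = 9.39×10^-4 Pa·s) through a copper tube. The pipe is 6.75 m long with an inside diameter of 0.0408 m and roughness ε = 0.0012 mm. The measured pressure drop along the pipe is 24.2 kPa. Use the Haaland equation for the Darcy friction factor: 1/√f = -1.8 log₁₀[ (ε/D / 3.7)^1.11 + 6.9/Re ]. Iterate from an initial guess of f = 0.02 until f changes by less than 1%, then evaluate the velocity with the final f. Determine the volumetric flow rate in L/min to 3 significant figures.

Rearranging Darcy-Weisbach: V = √(2·ΔP·D/(f·L·ρ)). With ε/D = 1.2e-06/0.0408 = 2.94e-05, iterate starting from f = 0.02:
  f = 0.02 → V = √(2·2.42e+04·0.0408/(0.02·6.75·1020)) = 3.787 m/s; Re = ρVD/μ = 1.678e+05; f → 0.01621
  f = 0.01621 → V = 4.206 m/s; Re = 1.864e+05; f → 0.01589
  f = 0.01589 → V = 4.248 m/s; Re = 1.883e+05; f → 0.01586
Converged (Δf/f < 1%). With the final f = 0.01586: V = √(2·2.42e+04·0.0408/(0.01586·6.75·1020)) = 4.252 m/s.
Q = V·A = 4.252·(π/4·0.0408²) = 0.005559 m³/s = 334 L/min.

Q ≈ 334 L/min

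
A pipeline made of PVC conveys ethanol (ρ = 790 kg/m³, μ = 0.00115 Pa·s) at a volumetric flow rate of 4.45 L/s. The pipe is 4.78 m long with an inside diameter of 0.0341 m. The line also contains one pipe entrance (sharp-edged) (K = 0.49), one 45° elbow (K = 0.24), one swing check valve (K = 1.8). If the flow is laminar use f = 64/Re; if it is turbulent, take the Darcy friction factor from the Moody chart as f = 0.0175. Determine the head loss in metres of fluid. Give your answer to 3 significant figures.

Q = 4.45 L/s = 4.45/1000 = 0.00445 m³/s.
Cross-sectional area A = πD²/4 = π(0.0341)²/4 = 0.0009133 m²; mean velocity V = Q/A = 0.00445/0.0009133 = 4.873 m/s.
Reynolds number Re = ρVD/μ = 790 · 4.873 · 0.0341 / 0.00115 = 1.141e+05.
Re > 4000 → turbulent; use the Moody-chart value f = 0.0175.
Total minor-loss coefficient ΣK = 1·0.49 + 1·0.24 + 1·1.8 = 2.53.
ΔP = [f·L/D + ΣK]·(ρV²/2) = [0.0175·4.78/0.0341 + 2.53]·(790·4.873²/2) = [2.453 + 2.53]·9378 = 4.673e+04 Pa.
Head loss h_f = ΔP/(ρg) = 4.673e+04/(790·9.81) = 6.03 m.

h_f ≈ 6.03 m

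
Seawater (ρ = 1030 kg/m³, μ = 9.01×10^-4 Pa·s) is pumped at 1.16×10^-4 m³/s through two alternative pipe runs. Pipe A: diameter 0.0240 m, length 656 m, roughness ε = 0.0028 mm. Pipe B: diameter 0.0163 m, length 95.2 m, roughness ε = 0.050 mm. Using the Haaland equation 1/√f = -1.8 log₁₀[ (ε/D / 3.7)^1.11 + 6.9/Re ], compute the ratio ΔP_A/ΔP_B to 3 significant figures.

ΔP_A/ΔP_B ≈ 0.980

Pipe A: V = Q/A = 0.000116/0.0004524 = 0.2564 m/s; Re = 7035; ε/D = 0.000117; Haaland → f = 0.0342; ΔP_A = f(L/D)(ρV²/2) = 3.166e+04 Pa.
Pipe B: V = Q/A = 0.000116/0.0002087 = 0.5559 m/s; Re = 1.036e+04; ε/D = 0.00307; Haaland → f = 0.03474; ΔP_B = f(L/D)(ρV²/2) = 3.229e+04 Pa.
ΔP_A/ΔP_B = 3.166e+04/3.229e+04 = 0.980.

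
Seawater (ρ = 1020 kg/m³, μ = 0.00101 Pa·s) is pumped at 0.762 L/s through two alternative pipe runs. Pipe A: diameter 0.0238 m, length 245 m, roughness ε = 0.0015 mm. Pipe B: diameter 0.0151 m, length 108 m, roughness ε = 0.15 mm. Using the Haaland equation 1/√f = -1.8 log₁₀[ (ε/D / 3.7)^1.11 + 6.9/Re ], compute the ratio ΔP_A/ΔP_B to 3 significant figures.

Pipe A: V = Q/A = 0.000762/0.0004449 = 1.713 m/s; Re = 4.117e+04; ε/D = 6.3e-05; Haaland → f = 0.0218; ΔP_A = f(L/D)(ρV²/2) = 3.358e+05 Pa.
Pipe B: V = Q/A = 0.000762/0.0001791 = 4.255 m/s; Re = 6.489e+04; ε/D = 0.00993; Haaland → f = 0.03875; ΔP_B = f(L/D)(ρV²/2) = 2.559e+06 Pa.
ΔP_A/ΔP_B = 3.358e+05/2.559e+06 = 0.131.

ΔP_A/ΔP_B ≈ 0.131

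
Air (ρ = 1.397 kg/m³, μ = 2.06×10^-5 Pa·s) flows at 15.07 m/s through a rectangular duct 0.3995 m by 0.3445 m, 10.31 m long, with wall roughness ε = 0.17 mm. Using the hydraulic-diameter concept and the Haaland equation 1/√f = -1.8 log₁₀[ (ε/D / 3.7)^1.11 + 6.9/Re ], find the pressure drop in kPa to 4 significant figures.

Hydraulic diameter D_h = 4A/P = 4·(0.3995·0.3445)/(2·(0.3995+0.3445)) = 0.5505/1.488 = 0.37 m.
Re = ρVD_h/μ = 1.397·15.07·0.37/2.06e-05 = 3.781e+05.
ε/D_h = 0.00017/0.37 = 0.00046; Haaland gives 1/√f = -1.8 log₁₀[4.62e-05+1.82e-05] = 7.544, so f = 0.01757.
ΔP = f(L/D_h)(ρV²/2) = 0.01757·10.31/0.37·158.6 = 77.68 Pa.
ΔP = 0.07768 kPa.

ΔP ≈ 0.07768 kPa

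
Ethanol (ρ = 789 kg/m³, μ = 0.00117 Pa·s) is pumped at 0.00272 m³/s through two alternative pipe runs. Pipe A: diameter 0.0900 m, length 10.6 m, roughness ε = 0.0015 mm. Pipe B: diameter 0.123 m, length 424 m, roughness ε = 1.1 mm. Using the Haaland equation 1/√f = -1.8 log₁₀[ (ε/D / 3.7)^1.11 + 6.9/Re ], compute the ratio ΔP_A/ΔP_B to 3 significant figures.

ΔP_A/ΔP_B ≈ 0.0728

Pipe A: V = Q/A = 0.00272/0.006362 = 0.4276 m/s; Re = 2.595e+04; ε/D = 1.67e-05; Haaland → f = 0.02417; ΔP_A = f(L/D)(ρV²/2) = 205.3 Pa.
Pipe B: V = Q/A = 0.00272/0.01188 = 0.2289 m/s; Re = 1.899e+04; ε/D = 0.00894; Haaland → f = 0.03955; ΔP_B = f(L/D)(ρV²/2) = 2819 Pa.
ΔP_A/ΔP_B = 205.3/2819 = 0.0728.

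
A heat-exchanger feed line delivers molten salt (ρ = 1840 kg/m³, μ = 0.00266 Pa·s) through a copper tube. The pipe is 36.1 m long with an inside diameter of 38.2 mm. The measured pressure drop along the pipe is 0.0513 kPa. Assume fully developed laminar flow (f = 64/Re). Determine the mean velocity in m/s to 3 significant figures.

V ≈ 0.0244 m/s

For laminar flow, f = 64/Re with Re = ρVD/μ, so Darcy-Weisbach reduces to ΔP = 32μLV/D². Solving for V: V = ΔP·D²/(32μL) = 51.3·(0.0382)²/(32·0.00266·36.1) = 0.02436 m/s.
Check: Re = ρVD/μ = 1840·0.02436·0.0382/0.00266 = 643.7 < 2300, so the laminar assumption holds.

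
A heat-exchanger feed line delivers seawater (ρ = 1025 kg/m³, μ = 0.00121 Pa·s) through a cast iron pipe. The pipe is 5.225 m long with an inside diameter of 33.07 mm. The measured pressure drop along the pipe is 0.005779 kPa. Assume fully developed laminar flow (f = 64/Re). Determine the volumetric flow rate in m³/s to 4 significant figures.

Q ≈ 2.683×10^-5 m³/s

For laminar flow, f = 64/Re with Re = ρVD/μ, so Darcy-Weisbach reduces to ΔP = 32μLV/D². Solving for V: V = ΔP·D²/(32μL) = 5.779·(0.03307)²/(32·0.00121·5.225) = 0.03124 m/s.
Check: Re = ρVD/μ = 1025·0.03124·0.03307/0.00121 = 875.1 < 2300, so the laminar assumption holds.
Q = V·A = 0.03124·(π/4·0.03307²) = 2.683e-05 m³/s = 2.683×10^-5 m³/s.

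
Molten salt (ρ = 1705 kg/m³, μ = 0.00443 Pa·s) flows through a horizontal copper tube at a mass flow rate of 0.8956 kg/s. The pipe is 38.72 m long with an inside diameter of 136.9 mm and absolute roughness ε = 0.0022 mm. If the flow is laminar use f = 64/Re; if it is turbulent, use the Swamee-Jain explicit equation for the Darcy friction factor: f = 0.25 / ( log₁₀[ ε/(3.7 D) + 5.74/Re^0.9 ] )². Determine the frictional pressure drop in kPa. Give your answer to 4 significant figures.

A = πD²/4 = π(0.1369)²/4 = 0.01472 m²; mean velocity V = ṁ/(ρA) = 0.8956/(1705 · 0.01472) = 0.03569 m/s.
Reynolds number Re = ρVD/μ = 1705 · 0.03569 · 0.1369 / 0.00443 = 1880.
Re < 2300 → laminar flow, so f = 64/Re = 64/1880 = 0.03404 (the turbulent correlation is not needed).
Darcy-Weisbach: ΔP = f(L/D)(ρV²/2) = 0.03404·(38.72/0.1369)·(1705·0.03569²/2) = 0.03404·282.8·1.086 = 10.45 Pa.
ΔP = 10.45 Pa = 0.01045 kPa.

ΔP ≈ 0.01045 kPa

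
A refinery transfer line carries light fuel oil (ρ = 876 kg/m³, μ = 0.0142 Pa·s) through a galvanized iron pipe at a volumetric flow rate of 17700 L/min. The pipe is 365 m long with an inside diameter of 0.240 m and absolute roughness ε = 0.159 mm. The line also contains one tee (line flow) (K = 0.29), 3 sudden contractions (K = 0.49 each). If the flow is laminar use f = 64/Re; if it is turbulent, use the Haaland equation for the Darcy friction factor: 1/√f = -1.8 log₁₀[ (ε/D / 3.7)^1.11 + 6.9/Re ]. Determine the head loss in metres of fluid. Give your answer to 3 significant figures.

Q = 17700 L/min = 17700/60000 = 0.295 m³/s.
Cross-sectional area A = πD²/4 = π(0.24)²/4 = 0.04524 m²; mean velocity V = Q/A = 0.295/0.04524 = 6.521 m/s.
Reynolds number Re = ρVD/μ = 876 · 6.521 · 0.24 / 0.0142 = 9.655e+04.
Re > 4000 → turbulent. Relative roughness ε/D = 0.000159/0.24 = 0.000663. Haaland: 1/√f = -1.8 log₁₀[(0.000663/3.7)^1.11 + 6.9/9.655e+04] = -1.8 log₁₀[6.93e-05 + 7.15e-05] = 6.933, so f = 0.02081.
Total minor-loss coefficient ΣK = 1·0.29 + 3·0.49 = 1.76.
ΔP = [f·L/D + ΣK]·(ρV²/2) = [0.02081·365/0.24 + 1.76]·(876·6.521²/2) = [31.64 + 1.76]·1.862e+04 = 6.221e+05 Pa.
Head loss h_f = ΔP/(ρg) = 6.221e+05/(876·9.81) = 72.4 m.

h_f ≈ 72.4 m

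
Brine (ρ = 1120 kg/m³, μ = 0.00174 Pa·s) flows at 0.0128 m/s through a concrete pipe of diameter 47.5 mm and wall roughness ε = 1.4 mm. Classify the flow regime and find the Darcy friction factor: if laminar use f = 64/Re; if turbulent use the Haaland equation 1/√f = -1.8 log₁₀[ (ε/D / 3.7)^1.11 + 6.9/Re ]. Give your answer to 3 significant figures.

Re = ρVD/μ = 1120·0.0128·0.0475/0.00174 = 391.4.
Re < 2300 → laminar, so f = 64/Re = 0.1635 (roughness is irrelevant in laminar flow).

f ≈ 0.164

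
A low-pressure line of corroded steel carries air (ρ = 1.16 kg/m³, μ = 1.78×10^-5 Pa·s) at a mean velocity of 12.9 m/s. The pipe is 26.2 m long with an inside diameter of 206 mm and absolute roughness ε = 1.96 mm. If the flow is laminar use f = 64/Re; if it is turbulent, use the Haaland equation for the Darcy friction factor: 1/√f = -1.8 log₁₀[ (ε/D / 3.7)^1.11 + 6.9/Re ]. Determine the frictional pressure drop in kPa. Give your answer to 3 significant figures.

ΔP ≈ 0.463 kPa

Reynolds number Re = ρVD/μ = 1.16 · 12.9 · 0.206 / 1.78e-05 = 1.732e+05.
Re > 4000 → turbulent. Relative roughness ε/D = 0.00196/0.206 = 0.00951. Haaland: 1/√f = -1.8 log₁₀[(0.00951/3.7)^1.11 + 6.9/1.732e+05] = -1.8 log₁₀[0.00133 + 3.98e-05] = 5.151, so f = 0.03768.
Darcy-Weisbach: ΔP = f(L/D)(ρV²/2) = 0.03768·(26.2/0.206)·(1.16·12.9²/2) = 0.03768·127.2·96.52 = 462.6 Pa.
ΔP = 462.6 Pa = 0.463 kPa.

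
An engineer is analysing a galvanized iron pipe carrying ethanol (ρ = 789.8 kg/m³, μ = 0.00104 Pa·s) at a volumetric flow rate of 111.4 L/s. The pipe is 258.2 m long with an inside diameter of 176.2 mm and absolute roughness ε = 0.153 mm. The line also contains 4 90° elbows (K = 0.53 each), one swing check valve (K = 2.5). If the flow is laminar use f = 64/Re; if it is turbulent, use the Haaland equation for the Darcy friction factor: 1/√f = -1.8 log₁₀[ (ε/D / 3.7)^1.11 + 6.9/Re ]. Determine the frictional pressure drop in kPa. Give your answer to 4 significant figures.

Q = 111.4 L/s = 111.4/1000 = 0.1114 m³/s.
Cross-sectional area A = πD²/4 = π(0.1762)²/4 = 0.02438 m²; mean velocity V = Q/A = 0.1114/0.02438 = 4.569 m/s.
Reynolds number Re = ρVD/μ = 789.8 · 4.569 · 0.1762 / 0.00104 = 6.113e+05.
Re > 4000 → turbulent. Relative roughness ε/D = 0.000153/0.1762 = 0.000868. Haaland: 1/√f = -1.8 log₁₀[(0.000868/3.7)^1.11 + 6.9/6.113e+05] = -1.8 log₁₀[9.36e-05 + 1.13e-05] = 7.163, so f = 0.01949.
Total minor-loss coefficient ΣK = 4·0.53 + 1·2.5 = 4.62.
ΔP = [f·L/D + ΣK]·(ρV²/2) = [0.01949·258.2/0.1762 + 4.62]·(789.8·4.569²/2) = [28.56 + 4.62]·8242 = 2.735e+05 Pa.
ΔP = 2.735e+05 Pa = 273.5 kPa.

ΔP ≈ 273.5 kPa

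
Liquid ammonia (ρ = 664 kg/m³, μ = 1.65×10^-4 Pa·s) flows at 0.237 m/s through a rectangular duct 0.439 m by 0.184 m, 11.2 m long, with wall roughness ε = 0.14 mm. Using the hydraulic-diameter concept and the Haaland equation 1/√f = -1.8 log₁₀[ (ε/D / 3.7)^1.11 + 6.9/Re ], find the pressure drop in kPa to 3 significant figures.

ΔP ≈ 0.0149 kPa

Hydraulic diameter D_h = 4A/P = 4·(0.439·0.184)/(2·(0.439+0.184)) = 0.3231/1.246 = 0.2593 m.
Re = ρVD_h/μ = 664·0.237·0.2593/0.000165 = 2.473e+05.
ε/D_h = 0.00014/0.2593 = 0.00054; Haaland gives 1/√f = -1.8 log₁₀[5.52e-05+2.79e-05] = 7.344, so f = 0.01854.
ΔP = f(L/D_h)(ρV²/2) = 0.01854·11.2/0.2593·18.65 = 14.93 Pa.
ΔP = 0.0149 kPa.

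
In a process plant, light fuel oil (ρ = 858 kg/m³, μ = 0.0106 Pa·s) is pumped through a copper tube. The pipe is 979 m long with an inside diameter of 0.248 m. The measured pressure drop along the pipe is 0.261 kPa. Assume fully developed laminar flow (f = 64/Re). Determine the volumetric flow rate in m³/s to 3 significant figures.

For laminar flow, f = 64/Re with Re = ρVD/μ, so Darcy-Weisbach reduces to ΔP = 32μLV/D². Solving for V: V = ΔP·D²/(32μL) = 261·(0.248)²/(32·0.0106·979) = 0.04834 m/s.
Check: Re = ρVD/μ = 858·0.04834·0.248/0.0106 = 970.4 < 2300, so the laminar assumption holds.
Q = V·A = 0.04834·(π/4·0.248²) = 0.002335 m³/s = 0.00234 m³/s.

Q ≈ 0.00234 m³/s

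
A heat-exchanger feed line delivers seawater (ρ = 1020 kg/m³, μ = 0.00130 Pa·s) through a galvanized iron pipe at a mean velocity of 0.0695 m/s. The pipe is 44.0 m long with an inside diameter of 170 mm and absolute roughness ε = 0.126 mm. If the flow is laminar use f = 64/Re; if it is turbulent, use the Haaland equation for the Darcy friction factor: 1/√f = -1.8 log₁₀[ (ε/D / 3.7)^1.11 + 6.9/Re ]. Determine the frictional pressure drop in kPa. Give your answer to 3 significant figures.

ΔP ≈ 0.0207 kPa

Reynolds number Re = ρVD/μ = 1020 · 0.0695 · 0.17 / 0.0013 = 9270.
Re > 4000 → turbulent. Relative roughness ε/D = 0.000126/0.17 = 0.000741. Haaland: 1/√f = -1.8 log₁₀[(0.000741/3.7)^1.11 + 6.9/9270] = -1.8 log₁₀[7.85e-05 + 0.000744] = 5.552, so f = 0.03244.
Darcy-Weisbach: ΔP = f(L/D)(ρV²/2) = 0.03244·(44/0.17)·(1020·0.0695²/2) = 0.03244·258.8·2.463 = 20.68 Pa.
ΔP = 20.68 Pa = 0.0207 kPa.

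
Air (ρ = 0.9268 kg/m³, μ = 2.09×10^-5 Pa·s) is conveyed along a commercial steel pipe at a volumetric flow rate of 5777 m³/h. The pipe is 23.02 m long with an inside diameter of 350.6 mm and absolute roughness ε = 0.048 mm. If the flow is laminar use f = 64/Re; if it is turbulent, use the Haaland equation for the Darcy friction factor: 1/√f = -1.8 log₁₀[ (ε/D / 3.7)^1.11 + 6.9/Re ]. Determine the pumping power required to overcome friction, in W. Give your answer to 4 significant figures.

Q = 5777 m³/h = 5777/3600 = 1.605 m³/s.
Cross-sectional area A = πD²/4 = π(0.3506)²/4 = 0.09654 m²; mean velocity V = Q/A = 1.605/0.09654 = 16.62 m/s.
Reynolds number Re = ρVD/μ = 0.9268 · 16.62 · 0.3506 / 2.09e-05 = 2.584e+05.
Re > 4000 → turbulent. Relative roughness ε/D = 4.8e-05/0.3506 = 0.000137. Haaland: 1/√f = -1.8 log₁₀[(0.000137/3.7)^1.11 + 6.9/2.584e+05] = -1.8 log₁₀[1.2e-05 + 2.67e-05] = 7.941, so f = 0.01586.
Darcy-Weisbach: ΔP = f(L/D)(ρV²/2) = 0.01586·(23.02/0.3506)·(0.9268·16.62²/2) = 0.01586·65.66·128 = 133.3 Pa.
Pumping power P = QΔP = 1.605·133.3 = 213.92 W = 213.9 W.

P ≈ 213.9 W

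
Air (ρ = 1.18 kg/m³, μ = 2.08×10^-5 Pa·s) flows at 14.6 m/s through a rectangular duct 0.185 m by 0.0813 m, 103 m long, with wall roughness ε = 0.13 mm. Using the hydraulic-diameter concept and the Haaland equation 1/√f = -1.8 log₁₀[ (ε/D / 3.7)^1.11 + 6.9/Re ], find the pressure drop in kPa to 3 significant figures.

Hydraulic diameter D_h = 4A/P = 4·(0.185·0.0813)/(2·(0.185+0.0813)) = 0.06016/0.5326 = 0.113 m.
Re = ρVD_h/μ = 1.18·14.6·0.113/2.08e-05 = 9.356e+04.
ε/D_h = 0.00013/0.113 = 0.00115; Haaland gives 1/√f = -1.8 log₁₀[0.000128+7.37e-05] = 6.652, so f = 0.0226.
ΔP = f(L/D_h)(ρV²/2) = 0.0226·103/0.113·125.8 = 2592 Pa.
ΔP = 2.59 kPa.

ΔP ≈ 2.59 kPa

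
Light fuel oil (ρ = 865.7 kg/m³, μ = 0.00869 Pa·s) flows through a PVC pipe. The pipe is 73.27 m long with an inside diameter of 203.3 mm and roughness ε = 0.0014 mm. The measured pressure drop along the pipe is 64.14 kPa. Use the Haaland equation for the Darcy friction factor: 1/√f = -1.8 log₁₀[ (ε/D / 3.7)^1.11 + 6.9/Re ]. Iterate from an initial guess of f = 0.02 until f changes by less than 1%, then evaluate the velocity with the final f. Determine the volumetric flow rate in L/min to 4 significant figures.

Rearranging Darcy-Weisbach: V = √(2·ΔP·D/(f·L·ρ)). With ε/D = 1.4e-06/0.2033 = 6.89e-06, iterate starting from f = 0.02:
  f = 0.02 → V = √(2·6.414e+04·0.2033/(0.02·73.27·865.7)) = 4.534 m/s; Re = ρVD/μ = 9.183e+04; f → 0.01817
  f = 0.01817 → V = 4.757 m/s; Re = 9.634e+04; f → 0.01799
  f = 0.01799 → V = 4.781 m/s; Re = 9.683e+04; f → 0.01797
Converged (Δf/f < 1%). With the final f = 0.01797: V = √(2·6.414e+04·0.2033/(0.01797·73.27·865.7)) = 4.784 m/s.
Q = V·A = 4.784·(π/4·0.2033²) = 0.1553 m³/s = 9317 L/min.

Q ≈ 9317 L/min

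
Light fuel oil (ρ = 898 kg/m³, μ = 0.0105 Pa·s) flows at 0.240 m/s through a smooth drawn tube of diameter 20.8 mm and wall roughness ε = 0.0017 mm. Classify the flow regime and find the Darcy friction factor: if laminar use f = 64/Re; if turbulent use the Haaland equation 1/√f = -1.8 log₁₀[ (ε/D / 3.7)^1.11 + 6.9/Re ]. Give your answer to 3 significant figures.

f ≈ 0.150

Re = ρVD/μ = 898·0.24·0.0208/0.0105 = 426.9.
Re < 2300 → laminar, so f = 64/Re = 0.1499 (roughness is irrelevant in laminar flow).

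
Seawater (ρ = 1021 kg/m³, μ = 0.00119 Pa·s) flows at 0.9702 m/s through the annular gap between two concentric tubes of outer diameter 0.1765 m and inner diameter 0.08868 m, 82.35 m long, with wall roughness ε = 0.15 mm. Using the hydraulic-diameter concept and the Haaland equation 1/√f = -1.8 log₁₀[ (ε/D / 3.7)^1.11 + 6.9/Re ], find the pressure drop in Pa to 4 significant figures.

Hydraulic diameter D_h = 4A/P = D_o - D_i = 0.1765 - 0.08868 = 0.08782 m.
Re = ρVD_h/μ = 1021·0.9702·0.08782/0.00119 = 7.31e+04.
ε/D_h = 0.00015/0.08782 = 0.00171; Haaland gives 1/√f = -1.8 log₁₀[0.000198+9.44e-05] = 6.36, so f = 0.02472.
ΔP = f(L/D_h)(ρV²/2) = 0.02472·82.35/0.08782·480.5 = 1.114e+04 Pa.

ΔP ≈ 11140 Pa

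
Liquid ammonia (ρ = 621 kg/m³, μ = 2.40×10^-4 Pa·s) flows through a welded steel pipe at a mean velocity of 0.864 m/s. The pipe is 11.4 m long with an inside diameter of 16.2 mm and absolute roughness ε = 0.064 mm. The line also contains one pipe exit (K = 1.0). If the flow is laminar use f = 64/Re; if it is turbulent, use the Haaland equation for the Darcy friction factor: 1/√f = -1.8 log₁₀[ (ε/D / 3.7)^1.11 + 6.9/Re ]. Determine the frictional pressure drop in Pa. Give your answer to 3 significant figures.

Reynolds number Re = ρVD/μ = 621 · 0.864 · 0.0162 / 0.00024 = 3.622e+04.
Re > 4000 → turbulent. Relative roughness ε/D = 6.4e-05/0.0162 = 0.00395. Haaland: 1/√f = -1.8 log₁₀[(0.00395/3.7)^1.11 + 6.9/3.622e+04] = -1.8 log₁₀[0.000503 + 0.000191] = 5.686, so f = 0.03093.
Total minor-loss coefficient ΣK = 1·1 = 1.
ΔP = [f·L/D + ΣK]·(ρV²/2) = [0.03093·11.4/0.0162 + 1]·(621·0.864²/2) = [21.77 + 1]·231.8 = 5277 Pa.

ΔP ≈ 5280 Pa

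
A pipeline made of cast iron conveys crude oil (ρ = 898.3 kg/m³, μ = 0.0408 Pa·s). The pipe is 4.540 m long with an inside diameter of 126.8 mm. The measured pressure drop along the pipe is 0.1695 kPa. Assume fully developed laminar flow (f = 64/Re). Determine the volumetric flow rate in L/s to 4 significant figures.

For laminar flow, f = 64/Re with Re = ρVD/μ, so Darcy-Weisbach reduces to ΔP = 32μLV/D². Solving for V: V = ΔP·D²/(32μL) = 169.5·(0.1268)²/(32·0.0408·4.54) = 0.4598 m/s.
Check: Re = ρVD/μ = 898.3·0.4598·0.1268/0.0408 = 1284 < 2300, so the laminar assumption holds.
Q = V·A = 0.4598·(π/4·0.1268²) = 0.005806 m³/s = 5.806 L/s.

Q ≈ 5.806 L/s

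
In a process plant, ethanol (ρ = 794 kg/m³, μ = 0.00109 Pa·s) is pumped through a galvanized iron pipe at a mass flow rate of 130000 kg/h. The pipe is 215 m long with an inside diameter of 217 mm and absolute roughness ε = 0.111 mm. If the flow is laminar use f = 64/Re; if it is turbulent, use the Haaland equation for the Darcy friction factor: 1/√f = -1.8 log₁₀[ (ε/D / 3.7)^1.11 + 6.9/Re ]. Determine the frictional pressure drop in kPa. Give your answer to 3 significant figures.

ΔP ≈ 11.1 kPa

ṁ = 130000 kg/h = 130000/3600 = 36.11 kg/s.
A = πD²/4 = π(0.217)²/4 = 0.03698 m²; mean velocity V = ṁ/(ρA) = 36.11/(794 · 0.03698) = 1.23 m/s.
Reynolds number Re = ρVD/μ = 794 · 1.23 · 0.217 / 0.00109 = 1.944e+05.
Re > 4000 → turbulent. Relative roughness ε/D = 0.000111/0.217 = 0.000512. Haaland: 1/√f = -1.8 log₁₀[(0.000512/3.7)^1.11 + 6.9/1.944e+05] = -1.8 log₁₀[5.2e-05 + 3.55e-05] = 7.304, so f = 0.01874.
Darcy-Weisbach: ΔP = f(L/D)(ρV²/2) = 0.01874·(215/0.217)·(794·1.23²/2) = 0.01874·990.8·600.4 = 1.115e+04 Pa.
ΔP = 1.115e+04 Pa = 11.1 kPa.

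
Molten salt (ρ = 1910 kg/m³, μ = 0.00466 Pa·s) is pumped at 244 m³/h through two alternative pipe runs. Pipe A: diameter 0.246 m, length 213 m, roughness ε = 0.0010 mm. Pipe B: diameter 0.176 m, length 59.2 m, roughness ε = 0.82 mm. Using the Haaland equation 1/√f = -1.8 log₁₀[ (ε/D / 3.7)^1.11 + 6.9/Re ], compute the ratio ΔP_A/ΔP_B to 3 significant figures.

Pipe A: V = Q/A = 0.06778/0.04753 = 1.426 m/s; Re = 1.438e+05; ε/D = 4.07e-06; Haaland → f = 0.01656; ΔP_A = f(L/D)(ρV²/2) = 2.785e+04 Pa.
Pipe B: V = Q/A = 0.06778/0.02433 = 2.786 m/s; Re = 2.01e+05; ε/D = 0.00466; Haaland → f = 0.03024; ΔP_B = f(L/D)(ρV²/2) = 7.539e+04 Pa.
ΔP_A/ΔP_B = 2.785e+04/7.539e+04 = 0.369.

ΔP_A/ΔP_B ≈ 0.369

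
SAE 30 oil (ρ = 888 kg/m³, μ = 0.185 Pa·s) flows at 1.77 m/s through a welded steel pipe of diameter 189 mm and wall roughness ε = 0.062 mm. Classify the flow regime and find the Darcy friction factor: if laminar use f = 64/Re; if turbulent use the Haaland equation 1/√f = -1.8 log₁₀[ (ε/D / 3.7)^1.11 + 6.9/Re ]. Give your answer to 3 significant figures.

Re = ρVD/μ = 888·1.77·0.189/0.185 = 1606.
Re < 2300 → laminar, so f = 64/Re = 0.03986 (roughness is irrelevant in laminar flow).

f ≈ 0.0399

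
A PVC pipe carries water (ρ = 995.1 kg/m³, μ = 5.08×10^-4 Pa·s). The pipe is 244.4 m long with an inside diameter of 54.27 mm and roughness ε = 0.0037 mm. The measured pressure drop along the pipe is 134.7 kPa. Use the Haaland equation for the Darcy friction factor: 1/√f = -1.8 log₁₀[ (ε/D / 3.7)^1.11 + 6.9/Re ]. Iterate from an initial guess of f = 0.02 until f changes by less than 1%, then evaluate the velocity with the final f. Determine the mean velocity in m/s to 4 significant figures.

Rearranging Darcy-Weisbach: V = √(2·ΔP·D/(f·L·ρ)). With ε/D = 3.7e-06/0.05427 = 6.82e-05, iterate starting from f = 0.02:
  f = 0.02 → V = √(2·1.347e+05·0.05427/(0.02·244.4·995.1)) = 1.734 m/s; Re = ρVD/μ = 1.843e+05; f → 0.01619
  f = 0.01619 → V = 1.927 m/s; Re = 2.049e+05; f → 0.0159
  f = 0.0159 → V = 1.945 m/s; Re = 2.067e+05; f → 0.01587
Converged (Δf/f < 1%). With the final f = 0.01587: V = √(2·1.347e+05·0.05427/(0.01587·244.4·995.1)) = 1.946 m/s.

V ≈ 1.946 m/s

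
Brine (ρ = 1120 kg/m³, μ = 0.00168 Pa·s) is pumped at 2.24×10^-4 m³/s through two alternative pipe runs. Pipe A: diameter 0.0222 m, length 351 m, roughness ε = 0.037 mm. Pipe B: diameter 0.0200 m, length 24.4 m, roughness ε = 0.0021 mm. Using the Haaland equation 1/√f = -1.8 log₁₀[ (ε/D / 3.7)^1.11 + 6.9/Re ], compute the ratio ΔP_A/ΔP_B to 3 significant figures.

Pipe A: V = Q/A = 0.000224/0.0003871 = 0.5787 m/s; Re = 8565; ε/D = 0.00167; Haaland → f = 0.03428; ΔP_A = f(L/D)(ρV²/2) = 1.016e+05 Pa.
Pipe B: V = Q/A = 0.000224/0.0003142 = 0.713 m/s; Re = 9507; ε/D = 0.000105; Haaland → f = 0.03143; ΔP_B = f(L/D)(ρV²/2) = 1.092e+04 Pa.
ΔP_A/ΔP_B = 1.016e+05/1.092e+04 = 9.31.

ΔP_A/ΔP_B ≈ 9.31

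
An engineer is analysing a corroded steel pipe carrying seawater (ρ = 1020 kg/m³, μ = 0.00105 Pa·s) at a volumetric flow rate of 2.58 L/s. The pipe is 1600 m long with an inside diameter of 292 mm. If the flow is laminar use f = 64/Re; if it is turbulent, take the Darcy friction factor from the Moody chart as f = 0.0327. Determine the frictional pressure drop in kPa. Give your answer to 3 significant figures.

ΔP ≈ 0.136 kPa

Q = 2.58 L/s = 2.58/1000 = 0.00258 m³/s.
Cross-sectional area A = πD²/4 = π(0.292)²/4 = 0.06697 m²; mean velocity V = Q/A = 0.00258/0.06697 = 0.03853 m/s.
Reynolds number Re = ρVD/μ = 1020 · 0.03853 · 0.292 / 0.00105 = 1.093e+04.
Re > 4000 → turbulent; use the Moody-chart value f = 0.0327.
Darcy-Weisbach: ΔP = f(L/D)(ρV²/2) = 0.0327·(1600/0.292)·(1020·0.03853²/2) = 0.0327·5479·0.757 = 135.6 Pa.
ΔP = 135.6 Pa = 0.136 kPa.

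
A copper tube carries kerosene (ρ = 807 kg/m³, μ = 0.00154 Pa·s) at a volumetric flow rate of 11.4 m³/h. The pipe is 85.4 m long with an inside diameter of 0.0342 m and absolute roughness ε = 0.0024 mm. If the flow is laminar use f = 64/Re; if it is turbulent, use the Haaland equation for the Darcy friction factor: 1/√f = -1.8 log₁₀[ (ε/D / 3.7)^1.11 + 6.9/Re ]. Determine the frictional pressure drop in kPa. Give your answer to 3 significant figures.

ΔP ≈ 239 kPa

Q = 11.4 m³/h = 11.4/3600 = 0.003167 m³/s.
Cross-sectional area A = πD²/4 = π(0.0342)²/4 = 0.0009186 m²; mean velocity V = Q/A = 0.003167/0.0009186 = 3.447 m/s.
Reynolds number Re = ρVD/μ = 807 · 3.447 · 0.0342 / 0.00154 = 6.178e+04.
Re > 4000 → turbulent. Relative roughness ε/D = 2.4e-06/0.0342 = 7.02e-05. Haaland: 1/√f = -1.8 log₁₀[(7.02e-05/3.7)^1.11 + 6.9/6.178e+04] = -1.8 log₁₀[5.74e-06 + 0.000112] = 7.074, so f = 0.01998.
Darcy-Weisbach: ΔP = f(L/D)(ρV²/2) = 0.01998·(85.4/0.0342)·(807·3.447²/2) = 0.01998·2497·4795 = 2.392e+05 Pa.
ΔP = 2.392e+05 Pa = 239 kPa.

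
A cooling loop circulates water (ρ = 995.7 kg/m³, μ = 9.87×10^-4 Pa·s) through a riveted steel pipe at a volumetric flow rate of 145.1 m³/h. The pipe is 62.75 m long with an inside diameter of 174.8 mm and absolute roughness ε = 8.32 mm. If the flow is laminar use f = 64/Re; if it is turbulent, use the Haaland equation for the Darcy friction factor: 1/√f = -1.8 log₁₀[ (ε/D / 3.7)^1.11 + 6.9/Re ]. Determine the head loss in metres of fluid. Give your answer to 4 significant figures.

h_f ≈ 3.621 m

Q = 145.1 m³/h = 145.1/3600 = 0.04031 m³/s.
Cross-sectional area A = πD²/4 = π(0.1748)²/4 = 0.024 m²; mean velocity V = Q/A = 0.04031/0.024 = 1.68 m/s.
Reynolds number Re = ρVD/μ = 995.7 · 1.68 · 0.1748 / 0.000987 = 2.962e+05.
Re > 4000 → turbulent. Relative roughness ε/D = 0.00832/0.1748 = 0.0476. Haaland: 1/√f = -1.8 log₁₀[(0.0476/3.7)^1.11 + 6.9/2.962e+05] = -1.8 log₁₀[0.00797 + 2.33e-05] = 3.775, so f = 0.07017.
Darcy-Weisbach: ΔP = f(L/D)(ρV²/2) = 0.07017·(62.75/0.1748)·(995.7·1.68²/2) = 0.07017·359·1404 = 3.537e+04 Pa.
Head loss h_f = ΔP/(ρg) = 3.537e+04/(995.7·9.81) = 3.621 m.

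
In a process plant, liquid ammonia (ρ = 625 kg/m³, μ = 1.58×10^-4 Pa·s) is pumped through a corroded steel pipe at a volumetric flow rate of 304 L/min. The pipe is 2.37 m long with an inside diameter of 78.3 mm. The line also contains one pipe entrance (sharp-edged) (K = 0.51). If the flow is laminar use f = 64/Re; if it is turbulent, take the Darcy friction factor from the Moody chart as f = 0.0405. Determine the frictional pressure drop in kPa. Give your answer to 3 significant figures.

Q = 304 L/min = 304/60000 = 0.005067 m³/s.
Cross-sectional area A = πD²/4 = π(0.0783)²/4 = 0.004815 m²; mean velocity V = Q/A = 0.005067/0.004815 = 1.052 m/s.
Reynolds number Re = ρVD/μ = 625 · 1.052 · 0.0783 / 0.000158 = 3.259e+05.
Re > 4000 → turbulent; use the Moody-chart value f = 0.0405.
Total minor-loss coefficient ΣK = 1·0.51 = 0.51.
ΔP = [f·L/D + ΣK]·(ρV²/2) = [0.0405·2.37/0.0783 + 0.51]·(625·1.052²/2) = [1.226 + 0.51]·346 = 600.6 Pa.
ΔP = 600.6 Pa = 0.601 kPa.

ΔP ≈ 0.601 kPa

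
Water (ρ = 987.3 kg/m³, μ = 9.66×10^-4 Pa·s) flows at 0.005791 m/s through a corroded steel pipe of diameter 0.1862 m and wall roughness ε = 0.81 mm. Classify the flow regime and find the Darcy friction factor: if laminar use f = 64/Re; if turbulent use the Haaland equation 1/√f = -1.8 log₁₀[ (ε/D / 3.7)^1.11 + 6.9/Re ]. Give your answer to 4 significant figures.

f ≈ 0.05807

Re = ρVD/μ = 987.3·0.005791·0.1862/0.000966 = 1102.
Re < 2300 → laminar, so f = 64/Re = 0.05807 (roughness is irrelevant in laminar flow).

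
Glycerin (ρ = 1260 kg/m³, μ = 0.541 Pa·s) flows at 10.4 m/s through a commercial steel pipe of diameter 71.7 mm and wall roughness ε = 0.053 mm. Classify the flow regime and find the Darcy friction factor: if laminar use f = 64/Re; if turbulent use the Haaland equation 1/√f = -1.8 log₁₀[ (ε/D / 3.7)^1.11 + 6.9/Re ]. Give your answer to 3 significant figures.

Re = ρVD/μ = 1260·10.4·0.0717/0.541 = 1737.
Re < 2300 → laminar, so f = 64/Re = 0.03685 (roughness is irrelevant in laminar flow).

f ≈ 0.0369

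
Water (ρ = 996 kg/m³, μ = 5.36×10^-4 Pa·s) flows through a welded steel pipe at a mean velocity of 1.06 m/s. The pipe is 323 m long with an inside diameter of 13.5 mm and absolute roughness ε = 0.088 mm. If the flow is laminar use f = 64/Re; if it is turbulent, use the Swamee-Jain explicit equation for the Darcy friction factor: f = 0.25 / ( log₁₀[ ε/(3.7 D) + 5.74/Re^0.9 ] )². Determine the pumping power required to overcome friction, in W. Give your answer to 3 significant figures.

Reynolds number Re = ρVD/μ = 996 · 1.06 · 0.0135 / 0.000536 = 2.659e+04.
Re > 4000 → turbulent. Relative roughness ε/D = 8.8e-05/0.0135 = 0.00652. Swamee-Jain: f = 0.25/(log₁₀[0.00652/3.7 + 5.74/2.659e+04^0.9])² = 0.25/(log₁₀[0.00176 + 0.000598])² = 0.25/(-2.627)² = 0.03622.
Darcy-Weisbach: ΔP = f(L/D)(ρV²/2) = 0.03622·(323/0.0135)·(996·1.06²/2) = 0.03622·2.393e+04·559.6 = 4.849e+05 Pa.
Q = V·A = 1.06·0.0001431 = 0.0001517 m³/s.
Pumping power P = QΔP = 0.0001517·4.849e+05 = 73.58 W = 73.6 W.

P ≈ 73.6 W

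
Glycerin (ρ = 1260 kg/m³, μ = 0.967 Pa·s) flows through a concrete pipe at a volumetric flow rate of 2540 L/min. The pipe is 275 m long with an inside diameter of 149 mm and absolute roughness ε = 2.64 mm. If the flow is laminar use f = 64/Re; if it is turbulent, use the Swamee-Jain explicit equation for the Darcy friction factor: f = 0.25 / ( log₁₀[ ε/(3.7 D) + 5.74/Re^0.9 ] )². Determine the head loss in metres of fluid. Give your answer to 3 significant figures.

Q = 2540 L/min = 2540/60000 = 0.04233 m³/s.
Cross-sectional area A = πD²/4 = π(0.149)²/4 = 0.01744 m²; mean velocity V = Q/A = 0.04233/0.01744 = 2.428 m/s.
Reynolds number Re = ρVD/μ = 1260 · 2.428 · 0.149 / 0.967 = 471.4.
Re < 2300 → laminar flow, so f = 64/Re = 64/471.4 = 0.1358 (the turbulent correlation is not needed).
Darcy-Weisbach: ΔP = f(L/D)(ρV²/2) = 0.1358·(275/0.149)·(1260·2.428²/2) = 0.1358·1846·3713 = 9.306e+05 Pa.
Head loss h_f = ΔP/(ρg) = 9.306e+05/(1260·9.81) = 75.3 m.

h_f ≈ 75.3 m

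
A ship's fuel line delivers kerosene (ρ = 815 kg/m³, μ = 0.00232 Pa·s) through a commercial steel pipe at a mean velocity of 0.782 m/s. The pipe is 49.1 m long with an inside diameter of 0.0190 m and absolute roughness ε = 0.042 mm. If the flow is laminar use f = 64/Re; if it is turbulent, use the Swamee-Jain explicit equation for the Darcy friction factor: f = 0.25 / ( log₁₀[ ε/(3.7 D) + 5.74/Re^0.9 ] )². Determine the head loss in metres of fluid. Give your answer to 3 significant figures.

h_f ≈ 3.23 m

Reynolds number Re = ρVD/μ = 815 · 0.782 · 0.019 / 0.00232 = 5220.
Re > 4000 → turbulent. Relative roughness ε/D = 4.2e-05/0.019 = 0.00221. Swamee-Jain: f = 0.25/(log₁₀[0.00221/3.7 + 5.74/5220^0.9])² = 0.25/(log₁₀[0.000597 + 0.00259])² = 0.25/(-2.497)² = 0.0401.
Darcy-Weisbach: ΔP = f(L/D)(ρV²/2) = 0.0401·(49.1/0.019)·(815·0.782²/2) = 0.0401·2584·249.2 = 2.583e+04 Pa.
Head loss h_f = ΔP/(ρg) = 2.583e+04/(815·9.81) = 3.23 m.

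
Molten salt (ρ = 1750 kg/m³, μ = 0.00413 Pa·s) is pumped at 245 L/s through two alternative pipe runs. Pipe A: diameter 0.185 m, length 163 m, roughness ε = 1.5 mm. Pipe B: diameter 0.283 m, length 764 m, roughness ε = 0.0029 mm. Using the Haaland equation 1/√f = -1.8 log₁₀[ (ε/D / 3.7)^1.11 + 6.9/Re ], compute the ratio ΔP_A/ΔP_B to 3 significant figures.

Pipe A: V = Q/A = 0.245/0.02688 = 9.114 m/s; Re = 7.145e+05; ε/D = 0.00811; Haaland → f = 0.03551; ΔP_A = f(L/D)(ρV²/2) = 2.274e+06 Pa.
Pipe B: V = Q/A = 0.245/0.0629 = 3.895 m/s; Re = 4.671e+05; ε/D = 1.02e-05; Haaland → f = 0.01333; ΔP_B = f(L/D)(ρV²/2) = 4.779e+05 Pa.
ΔP_A/ΔP_B = 2.274e+06/4.779e+05 = 4.76.

ΔP_A/ΔP_B ≈ 4.76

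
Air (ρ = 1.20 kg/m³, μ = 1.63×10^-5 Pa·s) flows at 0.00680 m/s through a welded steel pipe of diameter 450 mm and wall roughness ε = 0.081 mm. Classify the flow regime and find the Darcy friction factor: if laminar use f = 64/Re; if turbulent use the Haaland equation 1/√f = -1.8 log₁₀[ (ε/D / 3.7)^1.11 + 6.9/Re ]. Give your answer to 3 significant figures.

f ≈ 0.284

Re = ρVD/μ = 1.2·0.0068·0.45/1.63e-05 = 225.3.
Re < 2300 → laminar, so f = 64/Re = 0.2841 (roughness is irrelevant in laminar flow).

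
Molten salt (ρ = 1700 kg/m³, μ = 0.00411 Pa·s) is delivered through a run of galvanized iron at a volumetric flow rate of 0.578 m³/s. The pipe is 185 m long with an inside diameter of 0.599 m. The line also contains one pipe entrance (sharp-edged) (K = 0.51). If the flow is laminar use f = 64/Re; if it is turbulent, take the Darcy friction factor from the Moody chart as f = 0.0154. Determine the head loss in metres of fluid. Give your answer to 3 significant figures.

h_f ≈ 1.13 m

Cross-sectional area A = πD²/4 = π(0.599)²/4 = 0.2818 m²; mean velocity V = Q/A = 0.578/0.2818 = 2.051 m/s.
Reynolds number Re = ρVD/μ = 1700 · 2.051 · 0.599 / 0.00411 = 5.082e+05.
Re > 4000 → turbulent; use the Moody-chart value f = 0.0154.
Total minor-loss coefficient ΣK = 1·0.51 = 0.51.
ΔP = [f·L/D + ΣK]·(ρV²/2) = [0.0154·185/0.599 + 0.51]·(1700·2.051²/2) = [4.756 + 0.51]·3576 = 1.883e+04 Pa.
Head loss h_f = ΔP/(ρg) = 1.883e+04/(1700·9.81) = 1.13 m.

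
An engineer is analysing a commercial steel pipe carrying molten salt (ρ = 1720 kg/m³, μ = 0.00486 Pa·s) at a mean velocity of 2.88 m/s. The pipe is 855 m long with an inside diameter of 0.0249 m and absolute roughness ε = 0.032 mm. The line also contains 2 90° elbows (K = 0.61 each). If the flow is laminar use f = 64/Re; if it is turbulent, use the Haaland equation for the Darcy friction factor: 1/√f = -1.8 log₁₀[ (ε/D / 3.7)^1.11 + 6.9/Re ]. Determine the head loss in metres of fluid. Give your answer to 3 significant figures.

Reynolds number Re = ρVD/μ = 1720 · 2.88 · 0.0249 / 0.00486 = 2.538e+04.
Re > 4000 → turbulent. Relative roughness ε/D = 3.2e-05/0.0249 = 0.00129. Haaland: 1/√f = -1.8 log₁₀[(0.00129/3.7)^1.11 + 6.9/2.538e+04] = -1.8 log₁₀[0.000145 + 0.000272] = 6.085, so f = 0.02701.
Total minor-loss coefficient ΣK = 2·0.61 = 1.22.
ΔP = [f·L/D + ΣK]·(ρV²/2) = [0.02701·855/0.0249 + 1.22]·(1720·2.88²/2) = [927.4 + 1.22]·7133 = 6.624e+06 Pa.
Head loss h_f = ΔP/(ρg) = 6.624e+06/(1720·9.81) = 393 m.

h_f ≈ 393 m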